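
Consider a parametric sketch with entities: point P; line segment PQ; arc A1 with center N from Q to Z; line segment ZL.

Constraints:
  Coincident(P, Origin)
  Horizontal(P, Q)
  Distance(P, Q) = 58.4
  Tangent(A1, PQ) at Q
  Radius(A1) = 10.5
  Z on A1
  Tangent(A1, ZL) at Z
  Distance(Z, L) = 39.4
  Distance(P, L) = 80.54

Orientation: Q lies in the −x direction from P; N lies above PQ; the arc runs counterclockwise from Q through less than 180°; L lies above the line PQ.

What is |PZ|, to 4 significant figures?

50.58

P is at the origin; PQ is horizontal with |PQ| = 58.4 and Q on the −x side, so Q = (-58.40, 0.000). Since A1 is tangent to PQ there, NQ ⟂ PQ, so N = Q + (0, 10.5) = (-58.40, 10.50). Since NZ ⟂ ZL (tangency), |NL| = √(10.5² + 39.4²) = 40.78 regardless of where Z sits on A1. So L lies on both circle(P, 80.54) and circle(N, 40.78); the above-PQ intersection is L = (-62.26, 51.09). Z is the foot of the tangent from L: Z = (-48.56, 14.15).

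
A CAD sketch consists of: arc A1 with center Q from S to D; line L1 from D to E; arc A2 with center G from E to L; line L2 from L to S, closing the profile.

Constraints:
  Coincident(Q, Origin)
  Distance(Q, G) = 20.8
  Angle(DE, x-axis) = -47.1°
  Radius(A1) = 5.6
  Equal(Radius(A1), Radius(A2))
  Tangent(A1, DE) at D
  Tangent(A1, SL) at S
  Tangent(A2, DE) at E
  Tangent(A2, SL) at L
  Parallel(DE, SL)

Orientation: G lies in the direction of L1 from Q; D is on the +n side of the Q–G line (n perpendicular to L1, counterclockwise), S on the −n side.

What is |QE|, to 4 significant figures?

21.54

The slot axis is L1's direction at -47.1°, so u = (cos -47.1°, sin -47.1°) = (0.6807, -0.7325) and n = (−sin -47.1°, cos -47.1°) = (0.7325, 0.6807). Q is at the origin and G lies 20.8 along u from Q, so G = 20.8·u = (14.16, -15.24). Tangency of A1 to both parallel lines with radius 5.6 puts D and S at Q ± 5.6·n: D = (4.102, 3.812), S = (-4.102, -3.812). Equal radii place E and L the same way about G: E = G + 5.6·n = (18.26, -11.42), L = G − 5.6·n = (10.06, -19.05). Then |QE| = |E − Q| = 21.54.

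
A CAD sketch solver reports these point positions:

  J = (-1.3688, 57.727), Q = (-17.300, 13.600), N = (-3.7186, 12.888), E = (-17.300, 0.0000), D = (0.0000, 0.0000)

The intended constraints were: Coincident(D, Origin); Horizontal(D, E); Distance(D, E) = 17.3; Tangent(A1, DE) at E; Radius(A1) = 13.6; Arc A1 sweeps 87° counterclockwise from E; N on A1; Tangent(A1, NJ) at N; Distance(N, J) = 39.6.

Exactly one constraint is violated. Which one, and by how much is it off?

Distance(N, J) = 39.6 — off by 5.30.

D = (0.00, 0.00) ✓; D.y = 0.00, E.y = 0.00 ✓; |DE| = 17.30 ✓; ∠(QE, ED) = 90.00° ✓; |QE| = 13.60 ✓; bearing(Q→N) − bearing(Q→E) = 87.00° ✓; |QN| = 13.60 ✓; ∠(QN, NJ) = 90.00° ✓; |NJ| = 44.90 ✗.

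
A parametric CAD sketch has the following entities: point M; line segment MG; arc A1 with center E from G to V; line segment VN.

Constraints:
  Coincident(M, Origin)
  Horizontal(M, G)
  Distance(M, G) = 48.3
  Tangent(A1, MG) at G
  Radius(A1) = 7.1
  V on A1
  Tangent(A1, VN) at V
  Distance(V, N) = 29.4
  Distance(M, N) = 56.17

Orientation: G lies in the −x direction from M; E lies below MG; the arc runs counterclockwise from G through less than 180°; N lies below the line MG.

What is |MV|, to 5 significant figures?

55.668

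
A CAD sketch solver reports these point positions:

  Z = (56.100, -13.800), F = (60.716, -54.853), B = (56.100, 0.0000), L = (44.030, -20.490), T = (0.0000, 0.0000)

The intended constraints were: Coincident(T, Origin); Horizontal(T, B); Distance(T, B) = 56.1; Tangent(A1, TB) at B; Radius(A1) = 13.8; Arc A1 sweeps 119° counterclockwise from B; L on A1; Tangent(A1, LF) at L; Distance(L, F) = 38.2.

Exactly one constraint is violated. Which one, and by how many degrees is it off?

Tangent(A1, LF) at L — off by 3.10°.

T = (0.00, 0.00) ✓; T.y = 0.00, B.y = 0.00 ✓; |TB| = 56.10 ✓; ∠(ZB, BT) = 90.00° ✓; |ZB| = 13.80 ✓; bearing(Z→L) − bearing(Z→B) = 119.0° ✓; |ZL| = 13.80 ✓; ∠(ZL, LF) = 93.10° ✗; |LF| = 38.20 ✓.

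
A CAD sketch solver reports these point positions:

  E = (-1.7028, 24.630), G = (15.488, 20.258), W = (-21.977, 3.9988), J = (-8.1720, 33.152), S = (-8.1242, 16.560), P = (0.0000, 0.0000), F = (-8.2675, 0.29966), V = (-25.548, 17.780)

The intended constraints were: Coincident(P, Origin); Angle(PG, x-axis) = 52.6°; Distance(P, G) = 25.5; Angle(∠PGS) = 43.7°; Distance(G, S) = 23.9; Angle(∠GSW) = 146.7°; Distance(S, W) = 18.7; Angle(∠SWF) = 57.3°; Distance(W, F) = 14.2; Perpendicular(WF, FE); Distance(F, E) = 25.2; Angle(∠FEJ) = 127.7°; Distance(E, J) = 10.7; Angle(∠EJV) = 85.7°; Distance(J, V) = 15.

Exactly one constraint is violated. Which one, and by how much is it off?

Distance(J, V) = 15 — off by 8.20.

P = (0.00, 0.00) ✓; PG at 52.60° ✓; |PG| = 25.50 ✓; ∠PGS = 43.70° ✓; |GS| = 23.90 ✓; ∠GSW = 146.7° ✓; |SW| = 18.70 ✓; ∠SWF = 57.30° ✓; |WF| = 14.20 ✓; ∠(WF, FE) = 90.00° ✓; |FE| = 25.20 ✓; ∠FEJ = 127.7° ✓; |EJ| = 10.70 ✓; ∠EJV = 85.70° ✓; |JV| = 23.20 ✗.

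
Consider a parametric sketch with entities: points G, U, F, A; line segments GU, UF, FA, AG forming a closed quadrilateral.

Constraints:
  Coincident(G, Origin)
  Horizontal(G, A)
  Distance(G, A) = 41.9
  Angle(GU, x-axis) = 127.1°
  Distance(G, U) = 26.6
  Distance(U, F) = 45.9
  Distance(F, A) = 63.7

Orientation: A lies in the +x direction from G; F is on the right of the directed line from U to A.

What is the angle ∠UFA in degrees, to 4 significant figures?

66.23°

Checks: |UF| = 45.90 ✓; |FA| = 63.70 ✓.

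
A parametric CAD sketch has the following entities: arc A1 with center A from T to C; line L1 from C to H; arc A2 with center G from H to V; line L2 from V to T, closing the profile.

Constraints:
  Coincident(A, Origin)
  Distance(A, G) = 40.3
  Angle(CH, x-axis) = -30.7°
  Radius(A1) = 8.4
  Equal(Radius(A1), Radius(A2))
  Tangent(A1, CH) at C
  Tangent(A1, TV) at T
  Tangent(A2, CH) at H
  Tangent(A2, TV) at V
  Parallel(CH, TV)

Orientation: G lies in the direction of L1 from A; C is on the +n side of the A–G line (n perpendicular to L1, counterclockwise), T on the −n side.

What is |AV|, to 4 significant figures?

41.17

Tangency of A1 to both parallel lines with radius 8.4 puts C and T at A ± 8.4·n: C = (4.289, 7.223), T = (-4.289, -7.223). Equal radii place H and V the same way about G: H = G + 8.4·n = (38.94, -13.35), V = G − 8.4·n = (30.36, -27.80). Then |AV| = |V − A| = 41.17.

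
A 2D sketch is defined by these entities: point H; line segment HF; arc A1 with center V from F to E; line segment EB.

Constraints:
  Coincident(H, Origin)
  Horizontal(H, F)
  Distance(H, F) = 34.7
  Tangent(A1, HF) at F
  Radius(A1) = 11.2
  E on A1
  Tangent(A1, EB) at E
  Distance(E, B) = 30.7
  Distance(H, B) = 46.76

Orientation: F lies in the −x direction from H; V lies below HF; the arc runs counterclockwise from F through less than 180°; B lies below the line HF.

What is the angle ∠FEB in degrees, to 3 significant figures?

113°

H is at the origin; HF is horizontal with |HF| = 34.7 and F on the −x side, so F = (-34.7, 0.00). Since A1 is tangent to HF there, VF ⟂ HF, so V = F + (0, -11.2) = (-34.7, -11.2). Since VE ⟂ EB (tangency), |VB| = √(11.2² + 30.7²) = 32.7 regardless of where E sits on A1. So B lies on both circle(H, 46.76) and circle(V, 32.7); the below-HF intersection is B = (-21.9, -41.3). E is the foot of the tangent from B: E = (-42.9, -18.8).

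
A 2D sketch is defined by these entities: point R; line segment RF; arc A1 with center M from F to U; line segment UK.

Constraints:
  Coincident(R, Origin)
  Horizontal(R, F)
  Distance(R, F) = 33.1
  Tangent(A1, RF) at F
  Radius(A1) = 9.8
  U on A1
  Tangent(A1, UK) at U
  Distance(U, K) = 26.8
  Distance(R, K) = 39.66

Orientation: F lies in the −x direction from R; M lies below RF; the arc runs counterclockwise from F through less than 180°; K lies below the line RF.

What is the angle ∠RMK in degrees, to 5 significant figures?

77.303°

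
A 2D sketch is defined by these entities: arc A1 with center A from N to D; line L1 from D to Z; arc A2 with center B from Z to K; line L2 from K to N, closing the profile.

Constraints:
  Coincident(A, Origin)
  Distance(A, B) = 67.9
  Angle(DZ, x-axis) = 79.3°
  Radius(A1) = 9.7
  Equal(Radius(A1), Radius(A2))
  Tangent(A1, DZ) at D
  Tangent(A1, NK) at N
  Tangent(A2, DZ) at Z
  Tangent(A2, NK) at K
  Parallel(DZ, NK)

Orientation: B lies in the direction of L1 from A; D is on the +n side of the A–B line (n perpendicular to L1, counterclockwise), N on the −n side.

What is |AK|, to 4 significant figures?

68.59

Tangency of A1 to both parallel lines with radius 9.7 puts D and N at A ± 9.7·n: D = (-9.531, 1.801), N = (9.531, -1.801). Equal radii place Z and K the same way about B: Z = B + 9.7·n = (3.075, 68.52), K = B − 9.7·n = (22.14, 64.92). Then |AK| = |K − A| = 68.59.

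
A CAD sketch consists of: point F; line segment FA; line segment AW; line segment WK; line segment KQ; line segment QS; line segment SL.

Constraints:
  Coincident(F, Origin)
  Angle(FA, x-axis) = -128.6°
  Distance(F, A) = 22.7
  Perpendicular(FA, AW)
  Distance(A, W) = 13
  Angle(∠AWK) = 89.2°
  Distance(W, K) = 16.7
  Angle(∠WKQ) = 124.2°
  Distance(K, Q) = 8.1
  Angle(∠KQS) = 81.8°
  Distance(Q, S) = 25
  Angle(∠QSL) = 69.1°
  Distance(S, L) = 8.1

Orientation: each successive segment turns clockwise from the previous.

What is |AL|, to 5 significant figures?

4.0128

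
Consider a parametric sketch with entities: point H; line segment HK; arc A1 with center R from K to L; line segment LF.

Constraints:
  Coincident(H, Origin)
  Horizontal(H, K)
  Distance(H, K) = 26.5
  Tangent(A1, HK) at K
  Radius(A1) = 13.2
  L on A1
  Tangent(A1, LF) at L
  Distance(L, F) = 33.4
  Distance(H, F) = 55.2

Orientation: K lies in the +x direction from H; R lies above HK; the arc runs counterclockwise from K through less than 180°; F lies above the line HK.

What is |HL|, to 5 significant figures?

42.794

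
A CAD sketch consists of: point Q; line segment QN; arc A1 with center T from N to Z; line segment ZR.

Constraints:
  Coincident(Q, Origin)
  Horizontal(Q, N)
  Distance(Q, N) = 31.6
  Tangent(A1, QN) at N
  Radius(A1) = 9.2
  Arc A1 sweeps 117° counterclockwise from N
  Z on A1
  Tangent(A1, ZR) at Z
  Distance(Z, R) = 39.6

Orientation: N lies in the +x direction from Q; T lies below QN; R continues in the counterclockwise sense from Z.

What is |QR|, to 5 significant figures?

63.877

Q is at the origin; Q and N share the same y with |QN| = 31.6 and N on the +x side, so N = (31.600, 0.0000). A1 meets QN tangentially, so TN is at right angles to QN, so T = N + (0, -9.2) = (31.600, -9.2000). On A1, N sits at bearing 90° from T; a 117° counterclockwise sweep puts Z at bearing 207°, so Z = T + 9.2·(cos 207°, sin 207°) = (23.403, -13.377). Tangency of A1 to ZR means the radius TZ is perpendicular to ZR, so ZR runs along (−sin 207°, cos 207°); with |ZR| = 39.6, R = (41.381, -48.661). Then |QR| = |R − Q| = 63.877.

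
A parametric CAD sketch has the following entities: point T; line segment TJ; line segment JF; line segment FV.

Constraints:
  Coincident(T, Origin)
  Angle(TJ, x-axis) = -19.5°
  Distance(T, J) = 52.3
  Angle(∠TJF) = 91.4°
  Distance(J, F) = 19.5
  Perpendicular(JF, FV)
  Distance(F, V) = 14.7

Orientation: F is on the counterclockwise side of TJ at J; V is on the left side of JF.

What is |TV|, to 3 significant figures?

42.9

∠TJF = 91.4°, so JF runs at -19.5° + (180° − 91.4°) = 69.1° from the x-axis; with |JF| = 19.5, F = J + 19.5·(cos 69.1°, sin 69.1°) = (56.3, 0.759). The perpendicularity gives FV at right angles to JF; with |FV| = 14.7 on the left of JF, V = F + 14.7·(-0.934, 0.357) = (42.5, 6.00). Then |TV| = |V − T| = 42.9.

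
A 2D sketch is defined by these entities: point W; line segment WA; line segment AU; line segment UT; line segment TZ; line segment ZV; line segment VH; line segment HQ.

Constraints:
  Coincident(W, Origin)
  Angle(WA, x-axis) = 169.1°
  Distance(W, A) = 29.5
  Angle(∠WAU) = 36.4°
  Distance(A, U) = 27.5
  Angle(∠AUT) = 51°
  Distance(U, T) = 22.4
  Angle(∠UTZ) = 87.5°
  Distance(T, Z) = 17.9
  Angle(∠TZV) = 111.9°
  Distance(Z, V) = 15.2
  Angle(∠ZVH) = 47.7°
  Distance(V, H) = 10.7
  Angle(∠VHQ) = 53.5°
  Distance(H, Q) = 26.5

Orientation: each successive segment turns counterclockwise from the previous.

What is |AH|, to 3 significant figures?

10.2

∠TZV = 111.9° gives ZV at -118° from the x-axis; with |ZV| = 15.2, V = (-32.0, -4.12). ∠ZVH = 47.7° gives VH at 14.6° from the x-axis; with |VH| = 10.7, H = (-21.6, -1.42). Then |AH| = |H − A| = 10.2.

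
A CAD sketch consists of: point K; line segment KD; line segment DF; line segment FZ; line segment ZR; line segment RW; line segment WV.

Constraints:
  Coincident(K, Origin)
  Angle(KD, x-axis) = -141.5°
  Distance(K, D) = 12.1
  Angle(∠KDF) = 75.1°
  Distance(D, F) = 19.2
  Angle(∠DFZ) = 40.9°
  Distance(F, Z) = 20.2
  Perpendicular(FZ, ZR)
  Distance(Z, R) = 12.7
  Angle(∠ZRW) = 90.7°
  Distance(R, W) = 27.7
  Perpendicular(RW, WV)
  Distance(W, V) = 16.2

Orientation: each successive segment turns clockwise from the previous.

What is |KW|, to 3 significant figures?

29.6

K is at the origin; KD runs at -141.5° with length 12.1, so D = (-9.47, -7.53). ∠KDF = 75.1° gives DF at 114° from the x-axis; with |DF| = 19.2, F = (-17.2, 10.1). ∠DFZ = 40.9° gives FZ at -25.5° from the x-axis; with |FZ| = 20.2, Z = (1.08, 1.37). The perpendicularity gives ZR at right angles to FZ, so ZR runs at -115°; with |ZR| = 12.7, R = (-4.39, -10.1). ∠ZRW = 90.7° gives RW at 155° from the x-axis; with |RW| = 27.7, W = (-29.5, 1.52). Then |KW| = |W − K| = 29.6.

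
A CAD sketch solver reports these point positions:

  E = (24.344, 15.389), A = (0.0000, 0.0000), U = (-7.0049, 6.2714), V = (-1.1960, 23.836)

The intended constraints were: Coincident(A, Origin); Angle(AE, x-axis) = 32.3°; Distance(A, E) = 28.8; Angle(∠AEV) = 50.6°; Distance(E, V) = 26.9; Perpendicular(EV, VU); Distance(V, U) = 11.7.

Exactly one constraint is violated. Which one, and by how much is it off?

Distance(V, U) = 11.7 — off by 6.80.

A = (0.00, 0.00) ✓; AE at 32.30° ✓; |AE| = 28.80 ✓; ∠AEV = 50.60° ✓; |EV| = 26.90 ✓; ∠(EV, VU) = 90.00° ✓; |VU| = 18.50 ✗.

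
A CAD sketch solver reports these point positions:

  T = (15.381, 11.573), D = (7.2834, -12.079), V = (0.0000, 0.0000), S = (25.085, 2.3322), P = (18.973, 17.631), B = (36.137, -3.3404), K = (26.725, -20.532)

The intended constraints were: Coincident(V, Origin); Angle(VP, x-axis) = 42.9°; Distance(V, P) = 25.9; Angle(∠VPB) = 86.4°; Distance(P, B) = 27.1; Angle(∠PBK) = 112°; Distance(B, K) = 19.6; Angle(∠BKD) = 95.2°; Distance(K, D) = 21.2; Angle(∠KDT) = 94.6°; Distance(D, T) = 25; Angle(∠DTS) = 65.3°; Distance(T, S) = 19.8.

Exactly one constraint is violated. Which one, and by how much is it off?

Distance(T, S) = 19.8 — off by 6.40.

V = (0.00, 0.00) ✓; VP at 42.90° ✓; |VP| = 25.90 ✓; ∠VPB = 86.40° ✓; |PB| = 27.10 ✓; ∠PBK = 112.0° ✓; |BK| = 19.60 ✓; ∠BKD = 95.20° ✓; |KD| = 21.20 ✓; ∠KDT = 94.60° ✓; |DT| = 25.00 ✓; ∠DTS = 65.30° ✓; |TS| = 13.40 ✗.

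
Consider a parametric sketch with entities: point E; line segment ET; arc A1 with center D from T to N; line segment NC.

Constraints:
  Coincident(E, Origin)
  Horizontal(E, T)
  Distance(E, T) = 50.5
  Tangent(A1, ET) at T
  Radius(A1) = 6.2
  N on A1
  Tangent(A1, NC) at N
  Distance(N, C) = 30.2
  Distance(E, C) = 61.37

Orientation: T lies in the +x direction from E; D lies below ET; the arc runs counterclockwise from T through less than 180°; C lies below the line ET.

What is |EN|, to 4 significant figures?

44.94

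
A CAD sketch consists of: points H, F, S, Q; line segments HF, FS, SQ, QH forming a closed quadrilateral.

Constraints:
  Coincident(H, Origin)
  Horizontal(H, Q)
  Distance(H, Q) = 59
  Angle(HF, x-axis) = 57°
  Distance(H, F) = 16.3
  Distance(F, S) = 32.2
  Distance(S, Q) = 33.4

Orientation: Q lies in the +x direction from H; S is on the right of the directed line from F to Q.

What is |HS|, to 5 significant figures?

30.520

H is at the origin; HQ is horizontal with |HQ| = 59.0 and Q in +x, so Q = (59.0, 0). HF runs at 57.0° with |HF| = 16.3, so F = (8.8776, 13.670). S is determined by |FS| = 32.2 and |SQ| = 33.4 together: it lies at the intersection of circle(F, 32.2) and circle(Q, 33.4). With |FQ| = 51.953, the foot of the radical line on FQ is 25.219 from F and the perpendicular offset is √(32.2² − 25.219²) = 20.021. Taking the right-of-FQ solution: S = (27.940, -12.281).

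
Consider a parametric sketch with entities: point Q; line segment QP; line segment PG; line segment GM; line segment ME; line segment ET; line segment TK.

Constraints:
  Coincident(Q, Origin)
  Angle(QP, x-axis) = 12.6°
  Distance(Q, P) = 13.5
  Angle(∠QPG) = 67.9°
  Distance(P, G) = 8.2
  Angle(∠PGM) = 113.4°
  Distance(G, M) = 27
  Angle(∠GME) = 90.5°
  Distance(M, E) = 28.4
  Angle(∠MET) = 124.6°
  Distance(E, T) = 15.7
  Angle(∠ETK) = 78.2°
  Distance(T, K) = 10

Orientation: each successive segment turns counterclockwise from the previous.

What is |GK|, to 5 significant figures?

30.112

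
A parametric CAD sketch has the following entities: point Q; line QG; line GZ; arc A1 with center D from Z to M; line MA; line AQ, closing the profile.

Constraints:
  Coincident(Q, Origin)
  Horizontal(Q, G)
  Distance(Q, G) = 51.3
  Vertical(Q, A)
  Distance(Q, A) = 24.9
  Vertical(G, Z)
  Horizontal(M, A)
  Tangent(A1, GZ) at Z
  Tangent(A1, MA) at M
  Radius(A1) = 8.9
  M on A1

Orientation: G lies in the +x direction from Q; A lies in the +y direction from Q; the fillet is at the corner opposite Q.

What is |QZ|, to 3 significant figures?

53.7

The virtual corner opposite Q is at (51.3, 24.9). Tangency of A1 to GZ means the radius DZ is perpendicular to GZ and A1 meets MA tangentially, so DM is at right angles to MA, with radius 8.9, so the center D sits 8.9 in from both sides at D = (42.4, 16.0). That places the tangent points at Z = (51.3, 16.0) on GZ and M = (42.4, 24.9) on MA. Then |QZ| = |Z − Q| = 53.7.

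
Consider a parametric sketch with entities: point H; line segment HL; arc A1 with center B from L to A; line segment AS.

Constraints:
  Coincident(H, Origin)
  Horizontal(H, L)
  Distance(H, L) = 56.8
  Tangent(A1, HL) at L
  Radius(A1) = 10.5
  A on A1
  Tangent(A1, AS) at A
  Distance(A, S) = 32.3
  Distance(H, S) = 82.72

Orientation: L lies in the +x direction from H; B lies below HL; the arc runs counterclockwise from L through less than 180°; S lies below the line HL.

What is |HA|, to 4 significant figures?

52.42

Checks: ∠(BL, LH) = 90.00° ✓; |BL| = 10.50 ✓; |BA| = 10.50 ✓; ∠(BA, AS) = 90.00° ✓; |AS| = 32.30 ✓; |HS| = 82.72 ✓.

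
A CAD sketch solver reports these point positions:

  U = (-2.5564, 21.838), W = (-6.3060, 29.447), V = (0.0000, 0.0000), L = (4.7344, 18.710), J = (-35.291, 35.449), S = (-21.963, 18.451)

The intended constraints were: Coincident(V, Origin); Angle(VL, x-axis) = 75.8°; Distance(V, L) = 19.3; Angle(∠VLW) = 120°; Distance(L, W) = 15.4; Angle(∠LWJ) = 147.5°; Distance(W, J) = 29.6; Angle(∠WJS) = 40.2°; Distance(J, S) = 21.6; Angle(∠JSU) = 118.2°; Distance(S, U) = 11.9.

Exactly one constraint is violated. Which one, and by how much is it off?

Distance(S, U) = 11.9 — off by 7.80.

V = (0.00, 0.00) ✓; VL at 75.80° ✓; |VL| = 19.30 ✓; ∠VLW = 120.0° ✓; |LW| = 15.40 ✓; ∠LWJ = 147.5° ✓; |WJ| = 29.60 ✓; ∠WJS = 40.20° ✓; |JS| = 21.60 ✓; ∠JSU = 118.2° ✓; |SU| = 19.70 ✗.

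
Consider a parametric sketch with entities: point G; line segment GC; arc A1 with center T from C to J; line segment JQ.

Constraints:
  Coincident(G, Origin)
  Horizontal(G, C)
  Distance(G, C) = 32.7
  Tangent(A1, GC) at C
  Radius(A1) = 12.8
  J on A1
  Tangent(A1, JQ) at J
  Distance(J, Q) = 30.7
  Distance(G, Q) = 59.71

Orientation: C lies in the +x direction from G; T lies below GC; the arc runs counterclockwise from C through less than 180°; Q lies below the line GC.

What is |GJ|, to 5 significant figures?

29.533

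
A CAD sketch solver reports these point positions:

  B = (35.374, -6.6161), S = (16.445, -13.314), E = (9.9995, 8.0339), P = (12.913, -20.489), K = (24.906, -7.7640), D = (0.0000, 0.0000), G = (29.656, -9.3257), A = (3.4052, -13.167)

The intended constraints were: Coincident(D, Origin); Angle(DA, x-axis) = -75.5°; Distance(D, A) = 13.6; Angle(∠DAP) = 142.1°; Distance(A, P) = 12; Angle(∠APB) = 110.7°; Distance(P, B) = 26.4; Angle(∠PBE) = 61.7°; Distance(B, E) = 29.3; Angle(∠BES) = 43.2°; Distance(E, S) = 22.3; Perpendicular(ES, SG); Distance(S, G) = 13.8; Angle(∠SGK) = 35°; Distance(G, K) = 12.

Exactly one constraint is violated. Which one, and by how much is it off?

Distance(G, K) = 12 — off by 7.00.

D = (0.00, 0.00) ✓; DA at -75.50° ✓; |DA| = 13.60 ✓; ∠DAP = 142.1° ✓; |AP| = 12.00 ✓; ∠APB = 110.7° ✓; |PB| = 26.40 ✓; ∠PBE = 61.70° ✓; |BE| = 29.30 ✓; ∠BES = 43.20° ✓; |ES| = 22.30 ✓; ∠(ES, SG) = 90.00° ✓; |SG| = 13.80 ✓; ∠SGK = 35.00° ✓; |GK| = 5.000 ✗.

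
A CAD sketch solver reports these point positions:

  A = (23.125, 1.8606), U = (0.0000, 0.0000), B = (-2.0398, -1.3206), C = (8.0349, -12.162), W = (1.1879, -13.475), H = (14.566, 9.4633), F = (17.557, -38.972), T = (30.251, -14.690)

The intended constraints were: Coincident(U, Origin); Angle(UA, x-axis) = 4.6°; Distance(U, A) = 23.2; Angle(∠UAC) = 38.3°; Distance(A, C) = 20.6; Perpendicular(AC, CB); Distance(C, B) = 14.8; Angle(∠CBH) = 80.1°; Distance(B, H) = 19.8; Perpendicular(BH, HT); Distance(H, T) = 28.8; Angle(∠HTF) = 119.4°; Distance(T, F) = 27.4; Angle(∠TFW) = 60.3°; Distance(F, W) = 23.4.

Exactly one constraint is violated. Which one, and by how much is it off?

Distance(F, W) = 23.4 — off by 6.90.

U = (0.00, 0.00) ✓; UA at 4.600° ✓; |UA| = 23.20 ✓; ∠UAC = 38.30° ✓; |AC| = 20.60 ✓; ∠(AC, CB) = 90.00° ✓; |CB| = 14.80 ✓; ∠CBH = 80.10° ✓; |BH| = 19.80 ✓; ∠(BH, HT) = 90.00° ✓; |HT| = 28.80 ✓; ∠HTF = 119.4° ✓; |TF| = 27.40 ✓; ∠TFW = 60.30° ✓; |FW| = 30.30 ✗.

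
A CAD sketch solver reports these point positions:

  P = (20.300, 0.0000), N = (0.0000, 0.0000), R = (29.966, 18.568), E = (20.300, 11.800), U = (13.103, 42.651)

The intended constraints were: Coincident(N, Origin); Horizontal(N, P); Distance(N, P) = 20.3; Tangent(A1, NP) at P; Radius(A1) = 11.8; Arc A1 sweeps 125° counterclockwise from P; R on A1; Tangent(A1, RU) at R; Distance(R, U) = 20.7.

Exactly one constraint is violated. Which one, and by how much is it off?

Distance(R, U) = 20.7 — off by 8.70.

N = (0.00, 0.00) ✓; N.y = 0.00, P.y = 0.00 ✓; |NP| = 20.30 ✓; ∠(EP, PN) = 90.00° ✓; |EP| = 11.80 ✓; bearing(E→R) − bearing(E→P) = 125.0° ✓; |ER| = 11.80 ✓; ∠(ER, RU) = 90.00° ✓; |RU| = 29.40 ✗.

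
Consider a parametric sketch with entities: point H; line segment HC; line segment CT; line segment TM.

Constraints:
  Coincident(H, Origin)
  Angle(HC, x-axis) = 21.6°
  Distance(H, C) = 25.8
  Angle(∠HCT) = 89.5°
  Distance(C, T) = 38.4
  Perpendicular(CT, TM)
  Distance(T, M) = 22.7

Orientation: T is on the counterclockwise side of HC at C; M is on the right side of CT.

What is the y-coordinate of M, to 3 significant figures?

53.6

∠HCT = 89.5°, so CT runs at 21.6° + (180° − 89.5°) = 112° from the x-axis; with |CT| = 38.4, T = C + 38.4·(cos 112°, sin 112°) = (9.54, 45.1). CT ⟂ TM; with |TM| = 22.7 on the right of CT, M = T + 22.7·(0.927, 0.376) = (30.6, 53.6). So M.y = 53.6.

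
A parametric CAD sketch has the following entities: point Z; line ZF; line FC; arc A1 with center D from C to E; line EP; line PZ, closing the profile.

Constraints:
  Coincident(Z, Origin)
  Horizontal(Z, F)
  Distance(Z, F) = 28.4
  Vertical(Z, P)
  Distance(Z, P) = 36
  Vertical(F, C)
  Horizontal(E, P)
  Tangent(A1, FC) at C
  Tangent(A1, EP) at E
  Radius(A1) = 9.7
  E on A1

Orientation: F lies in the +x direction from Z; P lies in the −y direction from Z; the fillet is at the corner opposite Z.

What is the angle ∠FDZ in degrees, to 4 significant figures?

55.66°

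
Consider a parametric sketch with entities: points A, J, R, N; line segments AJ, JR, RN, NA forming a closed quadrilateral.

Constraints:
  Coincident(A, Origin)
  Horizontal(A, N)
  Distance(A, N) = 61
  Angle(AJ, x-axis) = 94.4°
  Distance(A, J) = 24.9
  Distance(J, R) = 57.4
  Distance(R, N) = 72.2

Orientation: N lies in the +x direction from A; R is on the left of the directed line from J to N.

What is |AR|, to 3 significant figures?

76.8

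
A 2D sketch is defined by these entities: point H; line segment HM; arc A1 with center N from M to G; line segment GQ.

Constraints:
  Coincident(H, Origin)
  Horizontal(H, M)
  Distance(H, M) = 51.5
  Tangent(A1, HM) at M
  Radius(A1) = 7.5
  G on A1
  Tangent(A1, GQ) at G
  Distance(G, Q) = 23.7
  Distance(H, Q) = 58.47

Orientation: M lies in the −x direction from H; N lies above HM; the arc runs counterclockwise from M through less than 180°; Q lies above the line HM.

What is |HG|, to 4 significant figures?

45.05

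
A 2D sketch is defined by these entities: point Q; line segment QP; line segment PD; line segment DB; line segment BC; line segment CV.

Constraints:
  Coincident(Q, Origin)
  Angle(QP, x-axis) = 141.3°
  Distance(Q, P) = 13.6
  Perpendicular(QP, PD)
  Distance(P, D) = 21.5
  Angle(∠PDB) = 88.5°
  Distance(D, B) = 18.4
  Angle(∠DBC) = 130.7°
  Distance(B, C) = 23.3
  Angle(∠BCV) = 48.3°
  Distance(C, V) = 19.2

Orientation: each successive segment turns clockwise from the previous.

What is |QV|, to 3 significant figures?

3.81

∠DBC = 130.7° gives BC at -89.5° from the x-axis; with |BC| = 23.3, C = (17.1, -9.89). ∠BCV = 48.3° gives CV at 139° from the x-axis; with |CV| = 19.2, V = (2.64, 2.75). Then |QV| = |V − Q| = 3.81.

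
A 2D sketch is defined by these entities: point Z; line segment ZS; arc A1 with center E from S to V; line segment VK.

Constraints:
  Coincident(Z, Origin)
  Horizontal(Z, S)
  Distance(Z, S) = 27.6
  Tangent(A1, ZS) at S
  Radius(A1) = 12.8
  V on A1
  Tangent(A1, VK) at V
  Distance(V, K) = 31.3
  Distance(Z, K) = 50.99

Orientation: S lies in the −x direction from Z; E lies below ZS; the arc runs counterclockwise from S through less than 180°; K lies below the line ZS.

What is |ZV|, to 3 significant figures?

43.2

Z is at the origin; Z and S share the same y with |ZS| = 27.6 and S on the −x side, so S = (-27.6, 0.00). The tangent condition forces ES to be normal to ZS, so E = S + (0, -12.8) = (-27.6, -12.8). Since EV ⟂ VK (tangency), |EK| = √(12.8² + 31.3²) = 33.8 regardless of where V sits on A1. So K lies on both circle(Z, 50.99) and circle(E, 33.8); the below-ZS intersection is K = (-21.8, -46.1). V is the foot of the tangent from K: V = (-38.4, -19.6).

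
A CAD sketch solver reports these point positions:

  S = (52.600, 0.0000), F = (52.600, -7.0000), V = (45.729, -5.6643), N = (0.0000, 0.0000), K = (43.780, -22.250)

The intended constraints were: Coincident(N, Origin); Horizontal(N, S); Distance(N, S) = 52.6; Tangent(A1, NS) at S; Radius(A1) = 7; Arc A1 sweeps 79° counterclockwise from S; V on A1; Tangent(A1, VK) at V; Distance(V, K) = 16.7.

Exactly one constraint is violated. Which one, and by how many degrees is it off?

Tangent(A1, VK) at V — off by 4.30°.

N = (0.00, 0.00) ✓; N.y = 0.00, S.y = 0.00 ✓; |NS| = 52.60 ✓; ∠(FS, SN) = 90.00° ✓; |FS| = 7.000 ✓; bearing(F→V) − bearing(F→S) = 79.00° ✓; |FV| = 7.000 ✓; ∠(FV, VK) = 85.70° ✗; |VK| = 16.70 ✓.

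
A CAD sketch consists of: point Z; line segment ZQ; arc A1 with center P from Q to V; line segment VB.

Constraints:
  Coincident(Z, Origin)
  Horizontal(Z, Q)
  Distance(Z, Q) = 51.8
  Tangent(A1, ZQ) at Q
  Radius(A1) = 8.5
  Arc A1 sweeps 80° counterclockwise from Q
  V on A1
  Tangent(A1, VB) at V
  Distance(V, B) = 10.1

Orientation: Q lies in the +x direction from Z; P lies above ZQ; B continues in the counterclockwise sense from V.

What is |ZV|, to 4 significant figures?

60.58

Z is at the origin; Z and Q share the same y with |ZQ| = 51.8 and Q on the +x side, so Q = (51.80, 0.000). The tangent condition forces PQ to be normal to ZQ, so P = Q + (0, 8.5) = (51.80, 8.500). On A1, Q sits at bearing -90° from P; an 80° counterclockwise sweep puts V at bearing -10°, so V = P + 8.5·(cos -10°, sin -10°) = (60.17, 7.024). Then |ZV| = |V − Z| = 60.58.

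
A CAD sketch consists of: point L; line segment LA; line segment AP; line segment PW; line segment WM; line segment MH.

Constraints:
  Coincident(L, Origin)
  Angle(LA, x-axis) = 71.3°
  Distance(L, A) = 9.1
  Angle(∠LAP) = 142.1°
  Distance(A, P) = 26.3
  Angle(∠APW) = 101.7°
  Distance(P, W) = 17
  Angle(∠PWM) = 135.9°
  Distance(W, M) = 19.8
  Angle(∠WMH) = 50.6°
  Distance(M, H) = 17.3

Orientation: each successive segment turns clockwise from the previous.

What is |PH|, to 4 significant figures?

21.08

∠PWM = 135.9° gives WM at -89.00° from the x-axis; with |WM| = 19.8, M = (37.26, -8.700). ∠WMH = 50.6° gives MH at 141.6° from the x-axis; with |MH| = 17.3, H = (23.70, 2.046). Then |PH| = |H − P| = 21.08.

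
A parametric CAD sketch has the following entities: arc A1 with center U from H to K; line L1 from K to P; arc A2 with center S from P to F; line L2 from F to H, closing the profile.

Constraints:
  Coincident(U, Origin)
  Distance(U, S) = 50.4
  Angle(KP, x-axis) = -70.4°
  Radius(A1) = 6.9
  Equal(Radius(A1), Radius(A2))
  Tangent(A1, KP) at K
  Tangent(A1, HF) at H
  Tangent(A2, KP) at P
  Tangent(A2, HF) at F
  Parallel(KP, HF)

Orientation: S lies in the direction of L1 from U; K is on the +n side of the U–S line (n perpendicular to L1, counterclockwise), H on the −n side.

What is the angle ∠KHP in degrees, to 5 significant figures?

74.687°

The slot axis is L1's direction at -70.4°, so u = (cos -70.4°, sin -70.4°) = (0.33545, -0.94206) and n = (−sin -70.4°, cos -70.4°) = (0.94206, 0.33545). U is at the origin and S lies 50.4 along u from U, so S = 50.4·u = (16.907, -47.480). Tangency of A1 to both parallel lines with radius 6.9 puts K and H at U ± 6.9·n: K = (6.5002, 2.3146), H = (-6.5002, -2.3146). Equal radii place P and F the same way about S: P = S + 6.9·n = (23.407, -45.165), F = S − 6.9·n = (10.407, -49.794). Then cos ∠KHP = HK·HP / (|HK||HP|), giving 74.687°.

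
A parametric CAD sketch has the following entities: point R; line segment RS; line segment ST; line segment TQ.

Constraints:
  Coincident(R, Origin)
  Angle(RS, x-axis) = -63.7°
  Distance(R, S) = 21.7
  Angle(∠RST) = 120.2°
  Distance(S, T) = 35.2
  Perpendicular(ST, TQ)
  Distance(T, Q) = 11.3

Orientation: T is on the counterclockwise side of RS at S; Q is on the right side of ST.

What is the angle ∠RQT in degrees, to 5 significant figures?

56.907°

R is at the origin; RS runs at -63.7° with length 21.7, so S = 21.7·(cos -63.7°, sin -63.7°) = (9.6146, -19.454). ∠RST = 120.2°, so ST runs at -63.7° + (180° − 120.2°) = -3.9000° from the x-axis; with |ST| = 35.2, T = S + 35.2·(cos -3.9000°, sin -3.9000°) = (44.733, -21.848). The perpendicularity gives TQ at right angles to ST; with |TQ| = 11.3 on the right of ST, Q = T + 11.3·(-0.068015, -0.99768) = (43.965, -33.122). Then cos ∠RQT = QR·QT / (|QR||QT|), giving 56.907°.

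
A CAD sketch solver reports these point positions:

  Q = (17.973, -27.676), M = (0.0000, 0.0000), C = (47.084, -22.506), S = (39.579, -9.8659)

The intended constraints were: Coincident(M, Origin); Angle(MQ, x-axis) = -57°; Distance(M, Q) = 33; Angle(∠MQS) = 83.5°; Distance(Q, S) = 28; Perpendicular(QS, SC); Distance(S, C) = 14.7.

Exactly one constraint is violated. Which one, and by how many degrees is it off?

Perpendicular(QS, SC) — off by 8.80°.

M = (0.00, 0.00) ✓; MQ at -57.00° ✓; |MQ| = 33.00 ✓; ∠MQS = 83.50° ✓; |QS| = 28.00 ✓; ∠(QS, SC) = 98.80° ✗; |SC| = 14.70 ✓.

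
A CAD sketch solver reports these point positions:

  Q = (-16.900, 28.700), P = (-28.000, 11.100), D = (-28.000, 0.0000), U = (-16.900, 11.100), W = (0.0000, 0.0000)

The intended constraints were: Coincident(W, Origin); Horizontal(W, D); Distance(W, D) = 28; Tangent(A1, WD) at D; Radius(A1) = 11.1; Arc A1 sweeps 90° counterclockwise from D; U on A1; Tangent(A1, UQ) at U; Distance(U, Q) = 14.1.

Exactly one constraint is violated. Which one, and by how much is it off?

Distance(U, Q) = 14.1 — off by 3.50.

W = (0.00, 0.00) ✓; W.y = 0.00, D.y = 0.00 ✓; |WD| = 28.00 ✓; ∠(PD, DW) = 90.00° ✓; |PD| = 11.10 ✓; bearing(P→U) − bearing(P→D) = 90.00° ✓; |PU| = 11.10 ✓; ∠(PU, UQ) = 90.00° ✓; |UQ| = 17.60 ✗.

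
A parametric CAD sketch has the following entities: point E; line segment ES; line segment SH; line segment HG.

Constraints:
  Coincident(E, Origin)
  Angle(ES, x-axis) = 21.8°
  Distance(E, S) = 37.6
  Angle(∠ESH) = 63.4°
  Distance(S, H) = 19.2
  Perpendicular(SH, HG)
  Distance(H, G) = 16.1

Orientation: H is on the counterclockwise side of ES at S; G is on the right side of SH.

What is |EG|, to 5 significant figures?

49.776

E is at the origin; ES runs at 21.8° with length 37.6, so S = 37.6·(cos 21.8°, sin 21.8°) = (34.911, 13.963). ∠ESH = 63.4°, so SH runs at 21.8° + (180° − 63.4°) = 138.40° from the x-axis; with |SH| = 19.2, H = S + 19.2·(cos 138.40°, sin 138.40°) = (20.553, 26.711). The perpendicularity gives HG at right angles to SH; with |HG| = 16.1 on the right of SH, G = H + 16.1·(0.66393, 0.74780) = (31.243, 38.750). Then |EG| = |G − E| = 49.776.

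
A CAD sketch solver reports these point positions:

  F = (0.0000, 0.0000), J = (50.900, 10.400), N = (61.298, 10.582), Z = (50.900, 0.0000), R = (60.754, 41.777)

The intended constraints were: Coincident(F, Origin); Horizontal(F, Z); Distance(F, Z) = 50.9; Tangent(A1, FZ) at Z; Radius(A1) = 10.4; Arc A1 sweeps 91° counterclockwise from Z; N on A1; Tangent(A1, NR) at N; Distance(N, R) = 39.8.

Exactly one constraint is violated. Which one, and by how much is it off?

Distance(N, R) = 39.8 — off by 8.60.

F = (0.00, 0.00) ✓; F.y = 0.00, Z.y = 0.00 ✓; |FZ| = 50.90 ✓; ∠(JZ, ZF) = 90.00° ✓; |JZ| = 10.40 ✓; bearing(J→N) − bearing(J→Z) = 91.00° ✓; |JN| = 10.40 ✓; ∠(JN, NR) = 90.00° ✓; |NR| = 31.20 ✗.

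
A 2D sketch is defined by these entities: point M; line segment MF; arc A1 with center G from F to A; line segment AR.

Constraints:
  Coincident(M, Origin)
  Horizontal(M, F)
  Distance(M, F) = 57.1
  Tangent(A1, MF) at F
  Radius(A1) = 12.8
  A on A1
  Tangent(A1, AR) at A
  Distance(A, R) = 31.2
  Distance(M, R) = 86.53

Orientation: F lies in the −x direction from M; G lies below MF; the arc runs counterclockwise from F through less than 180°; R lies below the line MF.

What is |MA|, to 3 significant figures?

70.3

M is at the origin; M and F share the same y with |MF| = 57.1 and F on the −x side, so F = (-57.1, 0.00). The tangent condition forces GF to be normal to MF, so G = F + (0, -12.8) = (-57.1, -12.8). Since GA ⟂ AR (tangency), |GR| = √(12.8² + 31.2²) = 33.7 regardless of where A sits on A1. So R lies on both circle(M, 86.53) and circle(G, 33.7); the below-MF intersection is R = (-76.5, -40.4). A is the foot of the tangent from R: A = (-69.6, -9.94).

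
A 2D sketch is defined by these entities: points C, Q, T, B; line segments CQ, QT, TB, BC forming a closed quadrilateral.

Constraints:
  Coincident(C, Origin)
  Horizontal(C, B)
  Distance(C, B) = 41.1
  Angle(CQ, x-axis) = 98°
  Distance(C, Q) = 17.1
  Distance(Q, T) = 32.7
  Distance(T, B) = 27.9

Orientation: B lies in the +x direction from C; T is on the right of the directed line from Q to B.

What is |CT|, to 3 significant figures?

18.6

C is at the origin; C and B share the same y with |CB| = 41.1 and B in +x, so B = (41.1, 0). CQ runs at 98.0° with |CQ| = 17.1, so Q = (-2.38, 16.9). T is determined by |QT| = 32.7 and |TB| = 27.9 together: it lies at the intersection of circle(Q, 32.7) and circle(B, 27.9). With |QB| = 46.7, the foot of the radical line on QB is 26.4 from Q and the perpendicular offset is √(32.7² − 26.4²) = 19.2. Taking the right-of-QB solution: T = (15.3, -10.6).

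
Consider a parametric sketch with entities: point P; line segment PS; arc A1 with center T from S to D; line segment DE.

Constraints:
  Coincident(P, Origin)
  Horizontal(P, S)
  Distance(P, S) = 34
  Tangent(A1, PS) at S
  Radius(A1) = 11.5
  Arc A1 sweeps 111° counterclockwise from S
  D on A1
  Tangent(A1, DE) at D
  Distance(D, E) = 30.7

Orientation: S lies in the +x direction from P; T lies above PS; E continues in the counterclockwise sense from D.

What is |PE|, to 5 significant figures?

55.668

P is at the origin; P and S share the same y with |PS| = 34.0 and S on the +x side, so S = (34.000, 0.0000). The tangent condition forces TS to be normal to PS, so T = S + (0, 11.5) = (34.000, 11.500). On A1, S sits at bearing -90° from T; a 111° counterclockwise sweep puts D at bearing 21°, so D = T + 11.5·(cos 21°, sin 21°) = (44.736, 15.621). Tangency of A1 to DE means the radius TD is perpendicular to DE, so DE runs along (−sin 21°, cos 21°); with |DE| = 30.7, E = (33.734, 44.282). Then |PE| = |E − P| = 55.668.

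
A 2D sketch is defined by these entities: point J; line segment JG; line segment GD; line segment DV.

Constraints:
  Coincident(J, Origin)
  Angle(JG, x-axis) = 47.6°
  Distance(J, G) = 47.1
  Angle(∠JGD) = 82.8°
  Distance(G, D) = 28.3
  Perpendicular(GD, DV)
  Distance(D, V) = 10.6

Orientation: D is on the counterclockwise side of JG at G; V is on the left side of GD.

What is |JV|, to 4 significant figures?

42.51

J is at the origin; JG runs at 47.6° with length 47.1, so G = 47.1·(cos 47.6°, sin 47.6°) = (31.76, 34.78). ∠JGD = 82.8°, so GD runs at 47.6° + (180° − 82.8°) = 144.8° from the x-axis; with |GD| = 28.3, D = G + 28.3·(cos 144.8°, sin 144.8°) = (8.634, 51.09). The perpendicularity gives DV at right angles to GD; with |DV| = 10.6 on the left of GD, V = D + 10.6·(-0.5764, -0.8171) = (2.524, 42.43). Then |JV| = |V − J| = 42.51.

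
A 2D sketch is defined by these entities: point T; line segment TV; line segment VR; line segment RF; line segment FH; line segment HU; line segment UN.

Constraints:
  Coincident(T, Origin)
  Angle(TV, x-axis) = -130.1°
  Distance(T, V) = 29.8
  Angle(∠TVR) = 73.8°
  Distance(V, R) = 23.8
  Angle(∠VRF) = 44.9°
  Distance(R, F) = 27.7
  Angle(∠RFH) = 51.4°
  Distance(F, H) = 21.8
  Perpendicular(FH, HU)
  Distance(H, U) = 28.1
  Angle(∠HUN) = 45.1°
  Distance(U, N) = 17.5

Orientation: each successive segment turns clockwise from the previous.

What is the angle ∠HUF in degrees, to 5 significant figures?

37.804°

T is at the origin; TV runs at -130.1° with length 29.8, so V = (-19.195, -22.795). ∠TVR = 73.8° gives VR at 123.70° from the x-axis; with |VR| = 23.8, R = (-32.400, -2.9941). ∠VRF = 44.9° gives RF at -11.400° from the x-axis; with |RF| = 27.7, F = (-5.2467, -8.4693). ∠RFH = 51.4° gives FH at -140.00° from the x-axis; with |FH| = 21.8, H = (-21.946, -22.482). FH ⟂ HU, so HU runs at 130.00°; with |HU| = 28.1, U = (-40.009, -0.95618). Then cos ∠HUF = UH·UF / (|UH||UF|), giving 37.804°.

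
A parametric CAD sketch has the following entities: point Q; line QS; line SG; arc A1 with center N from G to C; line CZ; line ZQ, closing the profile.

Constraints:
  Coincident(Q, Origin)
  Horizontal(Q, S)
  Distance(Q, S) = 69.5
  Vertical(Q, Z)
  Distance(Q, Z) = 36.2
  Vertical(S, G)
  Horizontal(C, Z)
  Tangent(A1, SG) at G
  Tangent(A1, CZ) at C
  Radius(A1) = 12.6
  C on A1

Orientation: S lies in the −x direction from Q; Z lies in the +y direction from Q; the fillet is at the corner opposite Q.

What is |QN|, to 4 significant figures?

61.60

Q is at the origin; Q and S share the same y with |QS| = 69.5 and S on the −x side, so S = (-69.50, 0.000). QZ is vertical with |QZ| = 36.2 and Z on the +y side, so Z = (0.000, 36.20). The virtual corner opposite Q is at (-69.50, 36.20). Since A1 is tangent to SG there, NG ⟂ SG and the tangent condition forces NC to be normal to CZ, with radius 12.6, so the center N sits 12.6 in from both sides at N = (-56.90, 23.60). Then |QN| = |N − Q| = 61.60.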